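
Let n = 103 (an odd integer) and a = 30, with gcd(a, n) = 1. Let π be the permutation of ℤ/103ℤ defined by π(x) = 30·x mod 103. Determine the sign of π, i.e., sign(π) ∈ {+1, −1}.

+1

Start at x=23: 23 → 72 → 100 → 13 → 81 → 61 → 79 → … (one orbit).
Cycle lengths of π_30 on ℤ/103ℤ: [17, 17, 17, 17, 17, 17, 1]; 7 cycles in total.
Σ(ℓ_i−1) = 103−7 = 96; sign = (−1)^96 = +1.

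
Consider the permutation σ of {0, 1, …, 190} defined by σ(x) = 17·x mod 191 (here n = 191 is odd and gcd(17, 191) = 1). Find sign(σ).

Start at x=69: 69 → 27 → 77 → 163 → 97 → 121 → 147 → … (one orbit).
3 cycles of lengths [95, 95, 1].
With 3 cycles on 191 points, sign = (−1)^{191−3} = +1.
Check: (17/191) = +1 by Zolotarev.

+1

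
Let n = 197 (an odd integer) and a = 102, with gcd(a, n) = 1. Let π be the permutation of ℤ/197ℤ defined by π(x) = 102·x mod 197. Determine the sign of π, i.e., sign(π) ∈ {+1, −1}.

-1

Start at x=125: 125 → 142 → 103 → 65 → 129 → 156 → 152 → … (one orbit).
The orbit structure of x ↦ 102x mod 197: 2 orbits of sizes [196, 1].
2 cycles on 197: each ℓ→(−1)^(ℓ−1), product (−1)^195 = -1.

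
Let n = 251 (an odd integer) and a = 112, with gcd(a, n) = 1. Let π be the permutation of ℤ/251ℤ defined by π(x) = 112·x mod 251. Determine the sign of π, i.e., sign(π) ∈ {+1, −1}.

Orbit of 218 under x↦112x: [218, 69, 198, 88, 67, 225, 100]… (length divides ord_251(112)).
Cycle type of π: 125×2 + 1; total 3 cycles.
n − c = 251 − 3 = 248; sign = (−1)^248 = +1.

+1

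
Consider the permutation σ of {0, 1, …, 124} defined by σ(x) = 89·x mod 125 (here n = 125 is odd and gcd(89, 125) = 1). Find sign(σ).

Orbit of 74 under x↦89x: [74, 86, 29, 81, 84, 101, 114]… (length divides ord_125(89)).
Cycle lengths of π_89 on ℤ/125ℤ: [50, 50, 10, 10, 2, 2, 1]; 7 cycles in total.
With 7 cycles on 125 points, sign = (−1)^{125−7} = +1.

+1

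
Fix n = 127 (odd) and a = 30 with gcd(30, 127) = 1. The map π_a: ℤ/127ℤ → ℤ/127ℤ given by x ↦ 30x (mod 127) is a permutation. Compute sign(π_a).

Trace 115: π^k(115) = [115, 21, 122, 104, 72, 1, 30] for k=0..6.
Decompose π into cycles: lengths [63, 63, 1] (3 cycles, including the fixed point 0).
127 − 3 = 124 transpositions; sign(π) = (−1)^124 = +1.

+1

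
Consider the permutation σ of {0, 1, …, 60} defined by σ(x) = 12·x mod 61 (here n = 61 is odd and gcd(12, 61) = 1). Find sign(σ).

Start at x=15: 15 → 58 → 25 → 56 → 1 → 12 → 22 → … (one orbit).
Cycle lengths of π_12 on ℤ/61ℤ: [15, 15, 15, 15, 1]; 5 cycles in total.
Σ(ℓ_i−1) = 61−5 = 56; sign = (−1)^56 = +1.
(12|61)_J = +1 (Zolotarev's lemma cross-check).

+1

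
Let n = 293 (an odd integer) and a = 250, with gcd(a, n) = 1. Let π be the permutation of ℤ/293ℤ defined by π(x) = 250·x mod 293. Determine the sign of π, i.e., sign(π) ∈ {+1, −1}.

+1

Trace 56: π^k(56) = [56, 229, 115, 36, 210, 53, 65] for k=0..6.
Decompose π into cycles: lengths [73, 73, 73, 73, 1] (5 cycles, including the fixed point 0).
n − c = 293 − 5 = 288; sign = (−1)^288 = +1.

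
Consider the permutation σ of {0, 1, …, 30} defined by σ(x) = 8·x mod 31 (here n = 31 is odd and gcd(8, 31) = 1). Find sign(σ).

+1

Trace 2: π^k(2) = [2, 16, 4, 1, 8] for k=0..4.
Decompose π into cycles: lengths [5, 5, 5, 5, 5, 5, 1] (7 cycles, including the fixed point 0).
n − c = 31 − 7 = 24; sign = (−1)^24 = +1.
The Jacobi symbol (8|31) = +1 (Zolotarev) agrees.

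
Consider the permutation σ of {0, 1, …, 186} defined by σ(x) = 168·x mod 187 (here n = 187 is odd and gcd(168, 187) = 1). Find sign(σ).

+1

Orbit of 59 under x↦168x: [59, 1, 168, 174, 60, 169, 155]… (length divides ord_187(168)).
Decompose π into cycles: lengths [40, 40, 40, 40, 8, 8, 5, 5, 1] (9 cycles, including the fixed point 0).
sign(π) = (−1)^{n − #cycles} = (−1)^{187−9} = (−1)^178 = +1.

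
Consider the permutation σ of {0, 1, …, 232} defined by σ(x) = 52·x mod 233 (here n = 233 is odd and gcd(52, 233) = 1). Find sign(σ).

+1

Orbit of 7 under x↦52x: [7, 131, 55, 64, 66, 170, 219]… (length divides ord_233(52)).
Decompose π into cycles: lengths [116, 116, 1] (3 cycles, including the fixed point 0).
Σ(ℓ_i−1) = 233−3 = 230; sign = (−1)^230 = +1.
(52|233)_J = +1 (Zolotarev's lemma cross-check).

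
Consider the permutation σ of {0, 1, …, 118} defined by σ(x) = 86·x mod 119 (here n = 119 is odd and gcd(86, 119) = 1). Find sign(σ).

Orbit of 18 under x↦86x: [18, 1, 86]… (length divides ord_119(86)).
Decompose π into cycles: lengths [3, 3, 3, 3, 3, 3, 3, 3, 3, 3, 3, 3, 3, 3, 3, 3, 3, 3, 3, 3, 3, 3, 3, 3, 3, 3, 3, 3, 3, 3, 3, 3, 3, 3, 1, 1, 1, 1, 1, 1, 1, 1, 1, 1, 1, 1, 1, 1, 1, 1, 1] (51 cycles, including the fixed point 0).
51 cycles on 119: each ℓ→(−1)^(ℓ−1), product (−1)^68 = +1.
Check: (86/119) = +1 by Zolotarev.

+1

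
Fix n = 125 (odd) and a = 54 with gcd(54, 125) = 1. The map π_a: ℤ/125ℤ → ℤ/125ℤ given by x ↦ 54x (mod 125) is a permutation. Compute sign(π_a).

+1

Orbit of 14 under x↦54x: [14, 6, 74, 121, 34, 86, 19]… (length divides ord_125(54)).
Cycle lengths of π_54 on ℤ/125ℤ: [50, 50, 10, 10, 2, 2, 1]; 7 cycles in total.
With 7 cycles on 125 points, sign = (−1)^{125−7} = +1.
(54|125)_J = +1 (Zolotarev's lemma cross-check).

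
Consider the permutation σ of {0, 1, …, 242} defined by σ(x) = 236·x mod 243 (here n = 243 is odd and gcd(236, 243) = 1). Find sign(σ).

-1

Orbit of 16 under x↦236x: [16, 131, 55, 101, 22, 89, 106]… (length divides ord_243(236)).
π_236 has 6 disjoint cycles with lengths [162, 54, 18, 6, 2, 1] on {0,…,242}.
With 6 cycles on 243 points, sign = (−1)^{243−6} = -1.
(236|243)_J = -1 (Zolotarev's lemma cross-check).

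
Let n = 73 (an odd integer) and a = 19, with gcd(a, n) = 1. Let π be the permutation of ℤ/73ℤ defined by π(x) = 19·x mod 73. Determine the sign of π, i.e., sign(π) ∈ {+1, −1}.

Orbit of 8 under x↦19x: [8, 6, 41, 49, 55, 23, 72]… (length divides ord_73(19)).
π_19 has 3 disjoint cycles with lengths [36, 36, 1] on {0,…,72}.
3 cycles on 73: each ℓ→(−1)^(ℓ−1), product (−1)^70 = +1.
Via Zolotarev, sign(π_{19}) = (19|73) = +1.

+1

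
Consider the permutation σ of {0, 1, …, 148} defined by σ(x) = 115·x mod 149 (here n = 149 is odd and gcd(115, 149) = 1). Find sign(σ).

Trace 76: π^k(76) = [76, 98, 95, 48, 7, 60, 46] for k=0..6.
Decompose π into cycles: lengths [148, 1] (2 cycles, including the fixed point 0).
n − c = 149 − 2 = 147; sign = (−1)^147 = -1.
Via Zolotarev, sign(π_{115}) = (115|149) = -1.

-1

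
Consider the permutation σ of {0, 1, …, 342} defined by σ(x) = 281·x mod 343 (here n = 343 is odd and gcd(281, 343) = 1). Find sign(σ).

+1

Trace 134: π^k(134) = [134, 267, 253, 92, 127, 15, 99] for k=0..6.
Cycle lengths of π_281 on ℤ/343ℤ: [49, 49, 49, 49, 49, 49, 7, 7, 7, 7, 7, 7, 1, 1, 1, 1, 1, 1, 1]; 19 cycles in total.
19 cycles on 343: each ℓ→(−1)^(ℓ−1), product (−1)^324 = +1.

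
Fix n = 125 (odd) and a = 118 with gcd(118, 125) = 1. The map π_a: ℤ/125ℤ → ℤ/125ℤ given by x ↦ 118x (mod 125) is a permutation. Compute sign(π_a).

Trace 32: π^k(32) = [32, 26, 68, 24, 82, 51, 18] for k=0..6.
12 cycles of lengths [20, 20, 20, 20, 20, 4, 4, 4, 4, 4, 4, 1].
Σ(ℓ_i−1) = 125−12 = 113; sign = (−1)^113 = -1.

-1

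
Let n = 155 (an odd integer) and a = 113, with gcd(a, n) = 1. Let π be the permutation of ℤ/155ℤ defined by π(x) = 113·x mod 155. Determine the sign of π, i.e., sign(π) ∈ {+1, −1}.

-1

Orbit of 82 under x↦113x: [82, 121, 33, 9, 87, 66, 18]… (length divides ord_155(113)).
Cycle lengths of π_113 on ℤ/155ℤ: [60, 60, 15, 15, 4, 1]; 6 cycles in total.
n − c = 155 − 6 = 149; sign = (−1)^149 = -1.
(113|155)_J = -1 (Zolotarev's lemma cross-check).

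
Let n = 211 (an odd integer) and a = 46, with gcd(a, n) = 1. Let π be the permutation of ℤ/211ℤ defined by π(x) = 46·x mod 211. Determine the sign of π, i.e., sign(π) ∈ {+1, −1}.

+1

Orbit of 51 under x↦46x: [51, 25, 95, 150, 148, 56, 44]… (length divides ord_211(46)).
Decompose π into cycles: lengths [105, 105, 1] (3 cycles, including the fixed point 0).
3 cycles on 211: each ℓ→(−1)^(ℓ−1), product (−1)^208 = +1.
Check: (46/211) = +1 by Zolotarev.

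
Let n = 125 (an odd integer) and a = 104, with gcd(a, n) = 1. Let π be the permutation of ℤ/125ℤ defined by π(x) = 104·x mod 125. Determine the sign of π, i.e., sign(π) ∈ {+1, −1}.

Trace 34: π^k(34) = [34, 36, 119, 1, 104, 66, 114] for k=0..6.
The orbit structure of x ↦ 104x mod 125: 7 orbits of sizes [50, 50, 10, 10, 2, 2, 1].
With 7 cycles on 125 points, sign = (−1)^{125−7} = +1.

+1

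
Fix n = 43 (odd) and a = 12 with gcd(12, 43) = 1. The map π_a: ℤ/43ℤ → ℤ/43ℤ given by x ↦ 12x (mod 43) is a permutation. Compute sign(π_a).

-1

Orbit of 36 under x↦12x: [36, 2, 24, 30, 16, 20, 25]… (length divides ord_43(12)).
Cycle type of π: 42 + 1; total 2 cycles.
43 − 2 = 41 transpositions; sign(π) = (−1)^41 = -1.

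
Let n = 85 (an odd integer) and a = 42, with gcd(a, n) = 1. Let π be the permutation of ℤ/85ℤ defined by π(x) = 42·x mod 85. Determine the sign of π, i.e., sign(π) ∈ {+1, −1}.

Start at x=83: 83 → 1 → 42 → 64 → 53 → 16 → 77 → … (one orbit).
The orbit structure of x ↦ 42x mod 85: 12 orbits of sizes [8, 8, 8, 8, 8, 8, 8, 8, 8, 8, 4, 1].
12 cycles on 85: each ℓ→(−1)^(ℓ−1), product (−1)^73 = -1.
Via Zolotarev, sign(π_{42}) = (42|85) = -1.

-1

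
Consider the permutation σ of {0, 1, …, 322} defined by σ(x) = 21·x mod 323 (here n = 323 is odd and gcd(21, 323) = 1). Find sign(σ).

Start at x=293: 293 → 16 → 13 → 273 → 242 → 237 → 132 → … (one orbit).
Cycle type of π: 36×8 + 18 + 4×4 + 1; total 14 cycles.
sign(π) = (−1)^{n − #cycles} = (−1)^{323−14} = (−1)^309 = -1.

-1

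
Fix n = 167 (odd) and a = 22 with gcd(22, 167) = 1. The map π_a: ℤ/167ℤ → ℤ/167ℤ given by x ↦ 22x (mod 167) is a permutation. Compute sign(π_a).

+1

Start at x=108: 108 → 38 → 1 → 22 → 150 → 127 → 122 → … (one orbit).
π_22 has 3 disjoint cycles with lengths [83, 83, 1] on {0,…,166}.
167 − 3 = 164 transpositions; sign(π) = (−1)^164 = +1.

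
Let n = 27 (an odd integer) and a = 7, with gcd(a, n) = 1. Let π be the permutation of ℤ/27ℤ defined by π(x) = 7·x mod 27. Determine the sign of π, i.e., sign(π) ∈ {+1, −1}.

+1

Orbit of 22 under x↦7x: [22, 19, 25, 13, 10, 16, 4]… (length divides ord_27(7)).
The orbit structure of x ↦ 7x mod 27: 7 orbits of sizes [9, 9, 3, 3, 1, 1, 1].
n − c = 27 − 7 = 20; sign = (−1)^20 = +1.
The Jacobi symbol (7|27) = +1 (Zolotarev) agrees.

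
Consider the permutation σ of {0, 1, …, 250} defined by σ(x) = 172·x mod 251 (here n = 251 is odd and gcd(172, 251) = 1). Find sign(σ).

-1

Orbit of 81 under x↦172x: [81, 127, 7, 200, 13, 228, 60]… (length divides ord_251(172)).
The orbit structure of x ↦ 172x mod 251: 2 orbits of sizes [250, 1].
2 cycles on 251: each ℓ→(−1)^(ℓ−1), product (−1)^249 = -1.
Zolotarev: (172|251) = -1, matching the cycle-count sign.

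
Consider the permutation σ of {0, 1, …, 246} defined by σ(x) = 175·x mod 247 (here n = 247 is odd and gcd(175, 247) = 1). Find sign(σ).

-1

Trace 4: π^k(4) = [4, 206, 235, 123, 36, 125, 139] for k=0..6.
Cycle lengths of π_175 on ℤ/247ℤ: [36, 36, 36, 36, 36, 36, 12, 9, 9, 1]; 10 cycles in total.
n − c = 247 − 10 = 237; sign = (−1)^237 = -1.
The Jacobi symbol (175|247) = -1 (Zolotarev) agrees.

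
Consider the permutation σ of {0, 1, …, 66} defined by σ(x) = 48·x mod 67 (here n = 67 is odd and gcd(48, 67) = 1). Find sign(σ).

-1

Trace 8: π^k(8) = [8, 49, 7, 1, 48, 26, 42] for k=0..6.
The orbit structure of x ↦ 48x mod 67: 2 orbits of sizes [66, 1].
Σ(ℓ_i−1) = 67−2 = 65; sign = (−1)^65 = -1.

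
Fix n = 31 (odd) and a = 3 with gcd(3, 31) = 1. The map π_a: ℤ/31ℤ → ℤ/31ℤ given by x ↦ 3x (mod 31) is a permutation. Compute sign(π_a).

Orbit of 14 under x↦3x: [14, 11, 2, 6, 18, 23, 7]… (length divides ord_31(3)).
2 cycles of lengths [30, 1].
Σ(ℓ_i−1) = 31−2 = 29; sign = (−1)^29 = -1.
(3|31)_J = -1 (Zolotarev's lemma cross-check).

-1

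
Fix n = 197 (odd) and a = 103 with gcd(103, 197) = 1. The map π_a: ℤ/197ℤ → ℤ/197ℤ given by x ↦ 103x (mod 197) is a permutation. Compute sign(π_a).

Start at x=126: 126 → 173 → 89 → 105 → 177 → 107 → 186 → … (one orbit).
2 cycles of lengths [196, 1].
With 2 cycles on 197 points, sign = (−1)^{197−2} = -1.
Zolotarev: (103|197) = -1, matching the cycle-count sign.

-1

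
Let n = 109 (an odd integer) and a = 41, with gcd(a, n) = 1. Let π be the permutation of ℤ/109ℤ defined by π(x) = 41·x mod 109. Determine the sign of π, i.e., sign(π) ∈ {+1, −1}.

-1

Start at x=46: 46 → 33 → 45 → 101 → 108 → 68 → 63 → … (one orbit).
Cycle type of π: 12×9 + 1; total 10 cycles.
sign(π) = (−1)^{n − #cycles} = (−1)^{109−10} = (−1)^99 = -1.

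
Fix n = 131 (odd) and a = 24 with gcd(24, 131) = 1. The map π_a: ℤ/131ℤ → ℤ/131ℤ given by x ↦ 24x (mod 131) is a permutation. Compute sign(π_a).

-1

Start at x=92: 92 → 112 → 68 → 60 → 130 → 107 → 79 → … (one orbit).
6 cycles of lengths [26, 26, 26, 26, 26, 1].
n − c = 131 − 6 = 125; sign = (−1)^125 = -1.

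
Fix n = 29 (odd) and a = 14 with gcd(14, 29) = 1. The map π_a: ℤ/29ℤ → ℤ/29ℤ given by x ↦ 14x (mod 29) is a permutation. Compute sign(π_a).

Start at x=12: 12 → 23 → 3 → 13 → 8 → 25 → 2 → … (one orbit).
The orbit structure of x ↦ 14x mod 29: 2 orbits of sizes [28, 1].
2 cycles on 29: each ℓ→(−1)^(ℓ−1), product (−1)^27 = -1.
The Jacobi symbol (14|29) = -1 (Zolotarev) agrees.

-1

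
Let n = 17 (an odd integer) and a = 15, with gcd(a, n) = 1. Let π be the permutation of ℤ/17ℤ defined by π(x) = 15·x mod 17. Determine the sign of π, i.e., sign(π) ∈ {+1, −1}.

Start at x=8: 8 → 1 → 15 → 4 → 9 → 16 → 2 → … (one orbit).
Cycle type of π: 8×2 + 1; total 3 cycles.
17 − 3 = 14 transpositions; sign(π) = (−1)^14 = +1.

+1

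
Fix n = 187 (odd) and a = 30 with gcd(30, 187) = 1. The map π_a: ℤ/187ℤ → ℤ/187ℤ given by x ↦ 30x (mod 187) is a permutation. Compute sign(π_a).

-1

Start at x=72: 72 → 103 → 98 → 135 → 123 → 137 → 183 → … (one orbit).
14 cycles of lengths [20, 20, 20, 20, 20, 20, 20, 20, 10, 4, 4, 4, 4, 1].
Σ(ℓ_i−1) = 187−14 = 173; sign = (−1)^173 = -1.
Check: (30/187) = -1 by Zolotarev.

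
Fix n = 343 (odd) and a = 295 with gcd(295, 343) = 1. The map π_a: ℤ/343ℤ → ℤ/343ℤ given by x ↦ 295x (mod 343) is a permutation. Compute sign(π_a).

+1

Start at x=99: 99 → 50 → 1 → 295 → 246 → 197 → 148 → 99 (one orbit).
Cycle type of π: 7×42 + 1×49; total 91 cycles.
With 91 cycles on 343 points, sign = (−1)^{343−91} = +1.
Via Zolotarev, sign(π_{295}) = (295|343) = +1.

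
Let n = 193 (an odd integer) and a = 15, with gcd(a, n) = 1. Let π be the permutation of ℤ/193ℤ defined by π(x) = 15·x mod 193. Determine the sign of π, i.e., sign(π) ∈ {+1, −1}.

-1

Start at x=128: 128 → 183 → 43 → 66 → 25 → 182 → 28 → … (one orbit).
2 cycles of lengths [192, 1].
sign(π) = (−1)^{n − #cycles} = (−1)^{193−2} = (−1)^191 = -1.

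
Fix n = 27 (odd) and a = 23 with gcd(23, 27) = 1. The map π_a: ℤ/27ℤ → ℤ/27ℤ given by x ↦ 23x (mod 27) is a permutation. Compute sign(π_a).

-1

Trace 14: π^k(14) = [14, 25, 8, 22, 20, 1, 23] for k=0..6.
4 cycles of lengths [18, 6, 2, 1].
Σ(ℓ_i−1) = 27−4 = 23; sign = (−1)^23 = -1.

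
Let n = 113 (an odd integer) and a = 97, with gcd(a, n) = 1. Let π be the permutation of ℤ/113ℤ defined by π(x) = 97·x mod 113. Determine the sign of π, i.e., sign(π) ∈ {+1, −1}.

Trace 7: π^k(7) = [7, 1, 97, 30, 85, 109, 64] for k=0..6.
9 cycles of lengths [14, 14, 14, 14, 14, 14, 14, 14, 1].
With 9 cycles on 113 points, sign = (−1)^{113−9} = +1.

+1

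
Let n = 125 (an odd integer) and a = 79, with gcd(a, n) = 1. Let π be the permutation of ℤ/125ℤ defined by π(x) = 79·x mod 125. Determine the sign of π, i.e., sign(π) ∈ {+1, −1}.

+1

Start at x=44: 44 → 101 → 104 → 91 → 64 → 56 → 49 → … (one orbit).
Cycle lengths of π_79 on ℤ/125ℤ: [50, 50, 10, 10, 2, 2, 1]; 7 cycles in total.
125 − 7 = 118 transpositions; sign(π) = (−1)^118 = +1.
(79|125)_J = +1 (Zolotarev's lemma cross-check).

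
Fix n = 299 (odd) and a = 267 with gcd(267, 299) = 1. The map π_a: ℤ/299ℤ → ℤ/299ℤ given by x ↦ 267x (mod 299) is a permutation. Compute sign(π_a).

Start at x=136: 136 → 133 → 229 → 147 → 80 → 131 → 293 → … (one orbit).
Decompose π into cycles: lengths [132, 132, 22, 12, 1] (5 cycles, including the fixed point 0).
5 cycles on 299: each ℓ→(−1)^(ℓ−1), product (−1)^294 = +1.

+1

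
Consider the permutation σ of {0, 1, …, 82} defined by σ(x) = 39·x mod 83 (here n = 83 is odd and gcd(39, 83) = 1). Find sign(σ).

-1

Orbit of 20 under x↦39x: [20, 33, 42, 61, 55, 70, 74]… (length divides ord_83(39)).
π_39 has 2 disjoint cycles with lengths [82, 1] on {0,…,82}.
sign(π) = (−1)^{n − #cycles} = (−1)^{83−2} = (−1)^81 = -1.
(39|83)_J = -1 (Zolotarev's lemma cross-check).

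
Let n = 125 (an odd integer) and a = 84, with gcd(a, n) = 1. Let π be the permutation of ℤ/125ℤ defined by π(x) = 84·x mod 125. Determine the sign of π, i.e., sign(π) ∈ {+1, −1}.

+1

Orbit of 64 under x↦84x: [64, 1, 84, 56, 79, 11, 49]… (length divides ord_125(84)).
7 cycles of lengths [50, 50, 10, 10, 2, 2, 1].
With 7 cycles on 125 points, sign = (−1)^{125−7} = +1.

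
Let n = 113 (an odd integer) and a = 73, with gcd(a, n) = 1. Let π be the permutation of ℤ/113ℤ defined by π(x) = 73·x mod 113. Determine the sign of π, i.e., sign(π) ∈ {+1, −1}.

-1

Start at x=71: 71 → 98 → 35 → 69 → 65 → 112 → 40 → … (one orbit).
The orbit structure of x ↦ 73x mod 113: 8 orbits of sizes [16, 16, 16, 16, 16, 16, 16, 1].
113 − 8 = 105 transpositions; sign(π) = (−1)^105 = -1.
The Jacobi symbol (73|113) = -1 (Zolotarev) agrees.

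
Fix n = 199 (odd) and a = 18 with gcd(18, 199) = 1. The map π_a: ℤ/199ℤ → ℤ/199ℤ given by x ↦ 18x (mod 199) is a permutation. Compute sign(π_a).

+1

Orbit of 63 under x↦18x: [63, 139, 114, 62, 121, 188, 1]… (length divides ord_199(18)).
Cycle type of π: 11×18 + 1; total 19 cycles.
n − c = 199 − 19 = 180; sign = (−1)^180 = +1.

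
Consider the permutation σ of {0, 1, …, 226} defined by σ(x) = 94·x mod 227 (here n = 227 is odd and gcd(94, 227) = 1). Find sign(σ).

Trace 114: π^k(114) = [114, 47, 105, 109, 31, 190, 154] for k=0..6.
π_94 has 2 disjoint cycles with lengths [226, 1] on {0,…,226}.
227 − 2 = 225 transpositions; sign(π) = (−1)^225 = -1.

-1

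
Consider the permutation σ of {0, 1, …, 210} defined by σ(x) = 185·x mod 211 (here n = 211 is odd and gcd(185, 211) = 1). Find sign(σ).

Orbit of 173 under x↦185x: [173, 144, 54, 73, 1, 185, 43]… (length divides ord_211(185)).
Cycle lengths of π_185 on ℤ/211ℤ: [21, 21, 21, 21, 21, 21, 21, 21, 21, 21, 1]; 11 cycles in total.
With 11 cycles on 211 points, sign = (−1)^{211−11} = +1.
Via Zolotarev, sign(π_{185}) = (185|211) = +1.

+1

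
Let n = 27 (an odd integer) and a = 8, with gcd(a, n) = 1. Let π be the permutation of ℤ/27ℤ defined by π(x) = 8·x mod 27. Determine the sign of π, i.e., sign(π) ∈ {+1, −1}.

-1

Start at x=10: 10 → 26 → 19 → 17 → 1 → 8 → 10 (one orbit).
Cycle lengths of π_8 on ℤ/27ℤ: [6, 6, 6, 2, 2, 2, 2, 1]; 8 cycles in total.
sign(π) = (−1)^{n − #cycles} = (−1)^{27−8} = (−1)^19 = -1.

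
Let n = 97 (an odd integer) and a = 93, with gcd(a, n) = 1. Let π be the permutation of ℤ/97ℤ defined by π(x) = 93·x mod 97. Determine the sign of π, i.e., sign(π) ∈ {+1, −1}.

Orbit of 50 under x↦93x: [50, 91, 24, 1, 93, 16, 33]… (length divides ord_97(93)).
5 cycles of lengths [24, 24, 24, 24, 1].
sign(π) = (−1)^{n − #cycles} = (−1)^{97−5} = (−1)^92 = +1.
Zolotarev: (93|97) = +1, matching the cycle-count sign.

+1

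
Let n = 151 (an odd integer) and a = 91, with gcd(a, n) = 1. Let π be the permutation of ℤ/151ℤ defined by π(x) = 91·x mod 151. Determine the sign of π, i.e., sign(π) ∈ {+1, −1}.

+1

Orbit of 78 under x↦91x: [78, 1, 91, 127, 81, 123, 19]… (length divides ord_151(91)).
Cycle type of π: 25×6 + 1; total 7 cycles.
7 cycles on 151: each ℓ→(−1)^(ℓ−1), product (−1)^144 = +1.
The Jacobi symbol (91|151) = +1 (Zolotarev) agrees.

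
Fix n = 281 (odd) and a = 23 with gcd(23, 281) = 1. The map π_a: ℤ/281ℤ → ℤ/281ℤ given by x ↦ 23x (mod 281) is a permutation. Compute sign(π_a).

Trace 52: π^k(52) = [52, 72, 251, 153, 147, 9, 207] for k=0..6.
Cycle lengths of π_23 on ℤ/281ℤ: [280, 1]; 2 cycles in total.
n − c = 281 − 2 = 279; sign = (−1)^279 = -1.
(23|281)_J = -1 (Zolotarev's lemma cross-check).

-1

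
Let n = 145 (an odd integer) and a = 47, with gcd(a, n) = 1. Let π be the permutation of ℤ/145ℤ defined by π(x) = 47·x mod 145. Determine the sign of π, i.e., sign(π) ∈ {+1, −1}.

+1

Start at x=133: 133 → 16 → 27 → 109 → 48 → 81 → 37 → … (one orbit).
Cycle type of π: 28×5 + 4 + 1; total 7 cycles.
145 − 7 = 138 transpositions; sign(π) = (−1)^138 = +1.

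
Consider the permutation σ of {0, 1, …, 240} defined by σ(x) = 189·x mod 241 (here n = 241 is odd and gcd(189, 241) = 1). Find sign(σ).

Start at x=4: 4 → 33 → 212 → 62 → 150 → 153 → 238 → … (one orbit).
Decompose π into cycles: lengths [240, 1] (2 cycles, including the fixed point 0).
n − c = 241 − 2 = 239; sign = (−1)^239 = -1.

-1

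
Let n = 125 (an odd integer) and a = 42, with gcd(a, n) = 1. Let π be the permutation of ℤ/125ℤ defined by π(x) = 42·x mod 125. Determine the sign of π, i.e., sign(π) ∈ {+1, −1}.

-1

Start at x=2: 2 → 84 → 28 → 51 → 17 → 89 → 113 → … (one orbit).
Decompose π into cycles: lengths [100, 20, 4, 1] (4 cycles, including the fixed point 0).
With 4 cycles on 125 points, sign = (−1)^{125−4} = -1.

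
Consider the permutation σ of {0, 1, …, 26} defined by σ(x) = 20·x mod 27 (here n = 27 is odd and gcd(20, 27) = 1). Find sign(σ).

Start at x=4: 4 → 26 → 7 → 5 → 19 → 2 → 13 → … (one orbit).
Cycle lengths of π_20 on ℤ/27ℤ: [18, 6, 2, 1]; 4 cycles in total.
n − c = 27 − 4 = 23; sign = (−1)^23 = -1.
Via Zolotarev, sign(π_{20}) = (20|27) = -1.

-1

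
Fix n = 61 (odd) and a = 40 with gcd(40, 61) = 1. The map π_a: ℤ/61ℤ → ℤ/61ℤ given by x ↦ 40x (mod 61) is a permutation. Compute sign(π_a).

-1

Trace 40: π^k(40) = [40, 14, 11, 13, 32, 60, 21] for k=0..6.
Cycle lengths of π_40 on ℤ/61ℤ: [12, 12, 12, 12, 12, 1]; 6 cycles in total.
sign(π) = (−1)^{n − #cycles} = (−1)^{61−6} = (−1)^55 = -1.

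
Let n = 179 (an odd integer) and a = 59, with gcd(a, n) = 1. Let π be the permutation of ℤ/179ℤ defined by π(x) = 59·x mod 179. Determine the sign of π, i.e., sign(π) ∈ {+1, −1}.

+1

Start at x=39: 39 → 153 → 77 → 68 → 74 → 70 → 13 → … (one orbit).
Cycle type of π: 89×2 + 1; total 3 cycles.
3 cycles on 179: each ℓ→(−1)^(ℓ−1), product (−1)^176 = +1.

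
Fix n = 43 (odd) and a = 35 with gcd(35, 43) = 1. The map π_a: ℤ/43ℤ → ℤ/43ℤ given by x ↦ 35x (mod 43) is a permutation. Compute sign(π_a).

Start at x=41: 41 → 16 → 1 → 35 → 21 → 4 → 11 → 41 (one orbit).
The orbit structure of x ↦ 35x mod 43: 7 orbits of sizes [7, 7, 7, 7, 7, 7, 1].
n − c = 43 − 7 = 36; sign = (−1)^36 = +1.

+1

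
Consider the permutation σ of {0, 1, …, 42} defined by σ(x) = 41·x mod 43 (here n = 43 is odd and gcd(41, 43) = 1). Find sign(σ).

Trace 4: π^k(4) = [4, 35, 16, 11, 21, 1, 41] for k=0..6.
π_41 has 7 disjoint cycles with lengths [7, 7, 7, 7, 7, 7, 1] on {0,…,42}.
n − c = 43 − 7 = 36; sign = (−1)^36 = +1.
The Jacobi symbol (41|43) = +1 (Zolotarev) agrees.

+1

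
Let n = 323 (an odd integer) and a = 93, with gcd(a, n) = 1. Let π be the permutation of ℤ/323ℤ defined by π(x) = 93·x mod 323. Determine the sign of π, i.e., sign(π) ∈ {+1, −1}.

+1

Start at x=140: 140 → 100 → 256 → 229 → 302 → 308 → 220 → … (one orbit).
Cycle lengths of π_93 on ℤ/323ℤ: [72, 72, 72, 72, 9, 9, 8, 8, 1]; 9 cycles in total.
Σ(ℓ_i−1) = 323−9 = 314; sign = (−1)^314 = +1.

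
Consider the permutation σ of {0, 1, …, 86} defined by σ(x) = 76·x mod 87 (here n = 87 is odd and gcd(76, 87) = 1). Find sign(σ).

Start at x=82: 82 → 55 → 4 → 43 → 49 → 70 → 13 → … (one orbit).
6 cycles of lengths [28, 28, 28, 1, 1, 1].
With 6 cycles on 87 points, sign = (−1)^{87−6} = -1.
(76|87)_J = -1 (Zolotarev's lemma cross-check).

-1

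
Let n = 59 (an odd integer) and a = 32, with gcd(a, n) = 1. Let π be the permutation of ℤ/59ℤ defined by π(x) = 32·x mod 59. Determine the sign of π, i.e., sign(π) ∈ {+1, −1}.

Orbit of 48 under x↦32x: [48, 2, 5, 42, 46, 56, 22]… (length divides ord_59(32)).
The orbit structure of x ↦ 32x mod 59: 2 orbits of sizes [58, 1].
sign(π) = (−1)^{n − #cycles} = (−1)^{59−2} = (−1)^57 = -1.
Zolotarev: (32|59) = -1, matching the cycle-count sign.

-1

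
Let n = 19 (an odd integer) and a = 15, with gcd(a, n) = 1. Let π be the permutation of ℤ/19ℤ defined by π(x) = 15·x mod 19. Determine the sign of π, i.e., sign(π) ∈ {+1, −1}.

-1

Start at x=10: 10 → 17 → 8 → 6 → 14 → 1 → 15 → … (one orbit).
π_15 has 2 disjoint cycles with lengths [18, 1] on {0,…,18}.
n − c = 19 − 2 = 17; sign = (−1)^17 = -1.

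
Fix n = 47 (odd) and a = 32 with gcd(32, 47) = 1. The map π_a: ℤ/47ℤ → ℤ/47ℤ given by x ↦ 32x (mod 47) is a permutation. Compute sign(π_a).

+1

Orbit of 21 under x↦32x: [21, 14, 25, 1, 32, 37, 9]… (length divides ord_47(32)).
π_32 has 3 disjoint cycles with lengths [23, 23, 1] on {0,…,46}.
sign(π) = (−1)^{n − #cycles} = (−1)^{47−3} = (−1)^44 = +1.
Zolotarev: (32|47) = +1, matching the cycle-count sign.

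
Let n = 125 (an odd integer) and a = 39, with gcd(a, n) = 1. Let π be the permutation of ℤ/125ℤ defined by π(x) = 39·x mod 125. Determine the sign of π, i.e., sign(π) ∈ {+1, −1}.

+1

Orbit of 109 under x↦39x: [109, 1, 39, 21, 69, 66, 74]… (length divides ord_125(39)).
π_39 has 7 disjoint cycles with lengths [50, 50, 10, 10, 2, 2, 1] on {0,…,124}.
125 − 7 = 118 transpositions; sign(π) = (−1)^118 = +1.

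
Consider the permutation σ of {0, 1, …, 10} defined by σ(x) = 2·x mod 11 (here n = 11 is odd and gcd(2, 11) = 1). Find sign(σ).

-1

Start at x=5: 5 → 10 → 9 → 7 → 3 → 6 → 1 → … (one orbit).
The orbit structure of x ↦ 2x mod 11: 2 orbits of sizes [10, 1].
2 cycles on 11: each ℓ→(−1)^(ℓ−1), product (−1)^9 = -1.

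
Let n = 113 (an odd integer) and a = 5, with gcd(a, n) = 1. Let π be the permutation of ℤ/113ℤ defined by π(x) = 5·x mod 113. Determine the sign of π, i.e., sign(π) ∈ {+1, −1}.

Start at x=101: 101 → 53 → 39 → 82 → 71 → 16 → 80 → … (one orbit).
Cycle type of π: 112 + 1; total 2 cycles.
113 − 2 = 111 transpositions; sign(π) = (−1)^111 = -1.
Zolotarev: (5|113) = -1, matching the cycle-count sign.

-1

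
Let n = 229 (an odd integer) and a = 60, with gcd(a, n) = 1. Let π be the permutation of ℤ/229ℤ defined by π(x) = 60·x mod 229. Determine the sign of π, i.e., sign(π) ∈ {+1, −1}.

+1

Start at x=165: 165 → 53 → 203 → 43 → 61 → 225 → 218 → … (one orbit).
Decompose π into cycles: lengths [19, 19, 19, 19, 19, 19, 19, 19, 19, 19, 19, 19, 1] (13 cycles, including the fixed point 0).
229 − 13 = 216 transpositions; sign(π) = (−1)^216 = +1.
Check: (60/229) = +1 by Zolotarev.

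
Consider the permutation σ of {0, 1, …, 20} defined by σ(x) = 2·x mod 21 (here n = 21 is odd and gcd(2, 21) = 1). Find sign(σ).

-1

Trace 8: π^k(8) = [8, 16, 11, 1, 2, 4] for k=0..5.
The orbit structure of x ↦ 2x mod 21: 6 orbits of sizes [6, 6, 3, 3, 2, 1].
6 cycles on 21: each ℓ→(−1)^(ℓ−1), product (−1)^15 = -1.
Check: (2/21) = -1 by Zolotarev.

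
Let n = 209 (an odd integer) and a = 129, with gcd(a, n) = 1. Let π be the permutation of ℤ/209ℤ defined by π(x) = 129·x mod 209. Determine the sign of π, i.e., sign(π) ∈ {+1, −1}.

+1

Trace 36: π^k(36) = [36, 46, 82, 128, 1, 129, 130] for k=0..6.
The orbit structure of x ↦ 129x mod 209: 5 orbits of sizes [90, 90, 18, 10, 1].
sign(π) = (−1)^{n − #cycles} = (−1)^{209−5} = (−1)^204 = +1.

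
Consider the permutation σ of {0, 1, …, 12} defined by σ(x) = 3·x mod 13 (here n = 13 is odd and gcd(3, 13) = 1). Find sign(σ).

+1

Start at x=1: 1 → 3 → 9 → 1 (one orbit).
π_3 has 5 disjoint cycles with lengths [3, 3, 3, 3, 1] on {0,…,12}.
sign(π) = (−1)^{n − #cycles} = (−1)^{13−5} = (−1)^8 = +1.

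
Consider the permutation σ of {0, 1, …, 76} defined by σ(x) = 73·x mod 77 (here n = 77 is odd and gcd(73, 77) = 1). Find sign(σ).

Trace 60: π^k(60) = [60, 68, 36, 10, 37, 6, 53] for k=0..6.
Cycle type of π: 30×2 + 10 + 6 + 1; total 5 cycles.
77 − 5 = 72 transpositions; sign(π) = (−1)^72 = +1.
(73|77)_J = +1 (Zolotarev's lemma cross-check).

+1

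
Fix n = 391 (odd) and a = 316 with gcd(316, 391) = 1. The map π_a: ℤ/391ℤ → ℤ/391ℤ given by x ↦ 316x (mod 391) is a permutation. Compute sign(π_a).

+1

Start at x=110: 110 → 352 → 188 → 367 → 236 → 286 → 55 → … (one orbit).
Cycle lengths of π_316 on ℤ/391ℤ: [176, 176, 22, 16, 1]; 5 cycles in total.
5 cycles on 391: each ℓ→(−1)^(ℓ−1), product (−1)^386 = +1.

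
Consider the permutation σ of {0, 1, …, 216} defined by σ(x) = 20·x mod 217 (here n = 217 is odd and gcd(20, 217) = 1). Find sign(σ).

Start at x=188: 188 → 71 → 118 → 190 → 111 → 50 → 132 → … (one orbit).
Decompose π into cycles: lengths [30, 30, 30, 30, 30, 30, 15, 15, 2, 2, 2, 1] (12 cycles, including the fixed point 0).
With 12 cycles on 217 points, sign = (−1)^{217−12} = -1.

-1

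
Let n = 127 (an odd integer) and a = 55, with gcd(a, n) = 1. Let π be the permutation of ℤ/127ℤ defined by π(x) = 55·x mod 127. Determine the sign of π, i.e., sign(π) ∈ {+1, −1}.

-1

Trace 124: π^k(124) = [124, 89, 69, 112, 64, 91, 52] for k=0..6.
Decompose π into cycles: lengths [126, 1] (2 cycles, including the fixed point 0).
2 cycles on 127: each ℓ→(−1)^(ℓ−1), product (−1)^125 = -1.
Via Zolotarev, sign(π_{55}) = (55|127) = -1.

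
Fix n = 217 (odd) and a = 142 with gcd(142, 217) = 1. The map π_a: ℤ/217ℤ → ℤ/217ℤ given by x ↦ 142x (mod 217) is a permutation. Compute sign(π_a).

Trace 25: π^k(25) = [25, 78, 9, 193, 64, 191, 214] for k=0..6.
π_142 has 17 disjoint cycles with lengths [15, 15, 15, 15, 15, 15, 15, 15, 15, 15, 15, 15, 15, 15, 3, 3, 1] on {0,…,216}.
Σ(ℓ_i−1) = 217−17 = 200; sign = (−1)^200 = +1.
Zolotarev: (142|217) = +1, matching the cycle-count sign.

+1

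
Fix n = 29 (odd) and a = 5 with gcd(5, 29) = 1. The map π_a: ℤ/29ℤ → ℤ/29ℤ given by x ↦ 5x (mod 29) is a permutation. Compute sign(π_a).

+1

Trace 7: π^k(7) = [7, 6, 1, 5, 25, 9, 16] for k=0..6.
Decompose π into cycles: lengths [14, 14, 1] (3 cycles, including the fixed point 0).
Σ(ℓ_i−1) = 29−3 = 26; sign = (−1)^26 = +1.
The Jacobi symbol (5|29) = +1 (Zolotarev) agrees.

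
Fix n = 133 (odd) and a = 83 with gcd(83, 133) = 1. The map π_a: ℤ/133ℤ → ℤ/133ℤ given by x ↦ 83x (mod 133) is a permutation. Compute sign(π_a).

-1

Start at x=125: 125 → 1 → 83 → 106 → 20 → 64 → 125 (one orbit).
Cycle lengths of π_83 on ℤ/133ℤ: [6, 6, 6, 6, 6, 6, 6, 6, 6, 6, 6, 6, 6, 6, 6, 6, 6, 6, 3, 3, 3, 3, 3, 3, 2, 2, 2, 1]; 28 cycles in total.
n − c = 133 − 28 = 105; sign = (−1)^105 = -1.
Via Zolotarev, sign(π_{83}) = (83|133) = -1.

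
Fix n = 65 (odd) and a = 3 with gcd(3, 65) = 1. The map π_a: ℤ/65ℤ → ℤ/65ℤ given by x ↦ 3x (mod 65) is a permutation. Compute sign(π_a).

-1

Start at x=42: 42 → 61 → 53 → 29 → 22 → 1 → 3 → … (one orbit).
Cycle type of π: 12×4 + 4 + 3×4 + 1; total 10 cycles.
10 cycles on 65: each ℓ→(−1)^(ℓ−1), product (−1)^55 = -1.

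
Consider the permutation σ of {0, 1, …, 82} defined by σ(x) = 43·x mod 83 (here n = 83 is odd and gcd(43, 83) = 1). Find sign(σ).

Orbit of 17 under x↦43x: [17, 67, 59, 47, 29, 2, 3]… (length divides ord_83(43)).
π_43 has 2 disjoint cycles with lengths [82, 1] on {0,…,82}.
sign(π) = (−1)^{n − #cycles} = (−1)^{83−2} = (−1)^81 = -1.
Check: (43/83) = -1 by Zolotarev.

-1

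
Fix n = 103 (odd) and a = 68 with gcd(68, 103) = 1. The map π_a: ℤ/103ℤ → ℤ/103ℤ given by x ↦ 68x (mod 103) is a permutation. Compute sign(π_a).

+1

Start at x=66: 66 → 59 → 98 → 72 → 55 → 32 → 13 → … (one orbit).
Cycle lengths of π_68 on ℤ/103ℤ: [51, 51, 1]; 3 cycles in total.
With 3 cycles on 103 points, sign = (−1)^{103−3} = +1.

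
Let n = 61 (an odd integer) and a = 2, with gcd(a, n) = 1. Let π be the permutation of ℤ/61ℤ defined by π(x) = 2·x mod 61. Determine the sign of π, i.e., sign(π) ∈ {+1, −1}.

Trace 9: π^k(9) = [9, 18, 36, 11, 22, 44, 27] for k=0..6.
Cycle lengths of π_2 on ℤ/61ℤ: [60, 1]; 2 cycles in total.
sign(π) = (−1)^{n − #cycles} = (−1)^{61−2} = (−1)^59 = -1.

-1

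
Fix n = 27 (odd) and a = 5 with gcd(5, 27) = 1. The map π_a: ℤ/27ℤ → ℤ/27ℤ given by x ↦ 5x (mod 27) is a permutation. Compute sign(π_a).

-1

Orbit of 23 under x↦5x: [23, 7, 8, 13, 11, 1, 5]… (length divides ord_27(5)).
Decompose π into cycles: lengths [18, 6, 2, 1] (4 cycles, including the fixed point 0).
With 4 cycles on 27 points, sign = (−1)^{27−4} = -1.
Via Zolotarev, sign(π_{5}) = (5|27) = -1.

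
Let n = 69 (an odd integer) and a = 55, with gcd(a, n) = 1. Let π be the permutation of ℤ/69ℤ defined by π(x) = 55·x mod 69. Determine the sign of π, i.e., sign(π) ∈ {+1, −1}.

Trace 25: π^k(25) = [25, 64, 1, 55, 58, 16, 52] for k=0..6.
The orbit structure of x ↦ 55x mod 69: 9 orbits of sizes [11, 11, 11, 11, 11, 11, 1, 1, 1].
n − c = 69 − 9 = 60; sign = (−1)^60 = +1.
Via Zolotarev, sign(π_{55}) = (55|69) = +1.

+1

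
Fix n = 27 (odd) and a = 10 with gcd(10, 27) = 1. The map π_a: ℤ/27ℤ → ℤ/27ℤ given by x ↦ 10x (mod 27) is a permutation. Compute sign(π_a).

Start at x=19: 19 → 1 → 10 → 19 (one orbit).
Decompose π into cycles: lengths [3, 3, 3, 3, 3, 3, 1, 1, 1, 1, 1, 1, 1, 1, 1] (15 cycles, including the fixed point 0).
Σ(ℓ_i−1) = 27−15 = 12; sign = (−1)^12 = +1.
The Jacobi symbol (10|27) = +1 (Zolotarev) agrees.

+1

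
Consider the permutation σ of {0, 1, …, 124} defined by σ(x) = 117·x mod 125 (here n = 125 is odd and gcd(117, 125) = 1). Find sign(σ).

-1

Orbit of 82 under x↦117x: [82, 94, 123, 16, 122, 24, 58]… (length divides ord_125(117)).
Cycle type of π: 100 + 20 + 4 + 1; total 4 cycles.
4 cycles on 125: each ℓ→(−1)^(ℓ−1), product (−1)^121 = -1.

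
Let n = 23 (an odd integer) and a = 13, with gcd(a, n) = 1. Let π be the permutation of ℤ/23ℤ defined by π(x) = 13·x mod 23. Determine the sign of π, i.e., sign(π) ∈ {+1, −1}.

+1

Orbit of 18 under x↦13x: [18, 4, 6, 9, 2, 3, 16]… (length divides ord_23(13)).
3 cycles of lengths [11, 11, 1].
sign(π) = (−1)^{n − #cycles} = (−1)^{23−3} = (−1)^20 = +1.
Via Zolotarev, sign(π_{13}) = (13|23) = +1.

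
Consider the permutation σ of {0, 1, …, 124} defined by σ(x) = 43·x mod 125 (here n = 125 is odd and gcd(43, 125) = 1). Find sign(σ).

-1

Start at x=68: 68 → 49 → 107 → 101 → 93 → 124 → 82 → … (one orbit).
π_43 has 12 disjoint cycles with lengths [20, 20, 20, 20, 20, 4, 4, 4, 4, 4, 4, 1] on {0,…,124}.
12 cycles on 125: each ℓ→(−1)^(ℓ−1), product (−1)^113 = -1.
Check: (43/125) = -1 by Zolotarev.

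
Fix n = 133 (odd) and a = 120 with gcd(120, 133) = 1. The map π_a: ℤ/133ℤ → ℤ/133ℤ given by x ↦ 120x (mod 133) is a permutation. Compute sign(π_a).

+1

Start at x=1: 1 → 120 → 36 → 64 → 99 → 43 → 106 → … (one orbit).
The orbit structure of x ↦ 120x mod 133: 21 orbits of sizes [9, 9, 9, 9, 9, 9, 9, 9, 9, 9, 9, 9, 9, 9, 1, 1, 1, 1, 1, 1, 1].
133 − 21 = 112 transpositions; sign(π) = (−1)^112 = +1.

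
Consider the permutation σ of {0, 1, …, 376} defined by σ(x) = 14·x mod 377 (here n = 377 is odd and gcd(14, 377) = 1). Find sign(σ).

-1

Trace 196: π^k(196) = [196, 105, 339, 222, 92, 157, 313] for k=0..6.
π_14 has 26 disjoint cycles with lengths [28, 28, 28, 28, 28, 28, 28, 28, 28, 28, 28, 28, 28, 1, 1, 1, 1, 1, 1, 1, 1, 1, 1, 1, 1, 1] on {0,…,376}.
377 − 26 = 351 transpositions; sign(π) = (−1)^351 = -1.
Check: (14/377) = -1 by Zolotarev.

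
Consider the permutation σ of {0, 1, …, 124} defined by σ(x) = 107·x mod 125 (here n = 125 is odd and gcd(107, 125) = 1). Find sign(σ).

Trace 7: π^k(7) = [7, 124, 18, 51, 82, 24, 68] for k=0..6.
Decompose π into cycles: lengths [20, 20, 20, 20, 20, 4, 4, 4, 4, 4, 4, 1] (12 cycles, including the fixed point 0).
Σ(ℓ_i−1) = 125−12 = 113; sign = (−1)^113 = -1.

-1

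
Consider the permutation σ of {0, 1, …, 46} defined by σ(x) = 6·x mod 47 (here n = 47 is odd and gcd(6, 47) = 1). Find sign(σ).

Orbit of 32 under x↦6x: [32, 4, 24, 3, 18, 14, 37]… (length divides ord_47(6)).
Decompose π into cycles: lengths [23, 23, 1] (3 cycles, including the fixed point 0).
With 3 cycles on 47 points, sign = (−1)^{47−3} = +1.
Zolotarev: (6|47) = +1, matching the cycle-count sign.

+1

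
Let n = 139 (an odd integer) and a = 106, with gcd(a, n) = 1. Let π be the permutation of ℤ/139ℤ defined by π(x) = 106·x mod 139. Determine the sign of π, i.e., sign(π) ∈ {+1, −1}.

+1

Trace 52: π^k(52) = [52, 91, 55, 131, 125, 45, 44] for k=0..6.
π_106 has 7 disjoint cycles with lengths [23, 23, 23, 23, 23, 23, 1] on {0,…,138}.
7 cycles on 139: each ℓ→(−1)^(ℓ−1), product (−1)^132 = +1.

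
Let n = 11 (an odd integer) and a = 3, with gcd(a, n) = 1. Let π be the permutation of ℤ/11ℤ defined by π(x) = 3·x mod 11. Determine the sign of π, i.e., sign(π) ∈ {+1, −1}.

+1

Trace 4: π^k(4) = [4, 1, 3, 9, 5] for k=0..4.
3 cycles of lengths [5, 5, 1].
With 3 cycles on 11 points, sign = (−1)^{11−3} = +1.
(3|11)_J = +1 (Zolotarev's lemma cross-check).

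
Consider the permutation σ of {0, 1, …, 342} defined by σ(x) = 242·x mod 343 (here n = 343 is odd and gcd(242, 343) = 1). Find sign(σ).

Start at x=197: 197 → 340 → 303 → 267 → 130 → 247 → 92 → … (one orbit).
Decompose π into cycles: lengths [147, 147, 21, 21, 3, 3, 1] (7 cycles, including the fixed point 0).
sign(π) = (−1)^{n − #cycles} = (−1)^{343−7} = (−1)^336 = +1.
The Jacobi symbol (242|343) = +1 (Zolotarev) agrees.

+1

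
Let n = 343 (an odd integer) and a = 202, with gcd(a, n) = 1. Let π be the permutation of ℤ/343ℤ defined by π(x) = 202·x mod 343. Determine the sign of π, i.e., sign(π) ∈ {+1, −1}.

Trace 113: π^k(113) = [113, 188, 246, 300, 232, 216, 71] for k=0..6.
The orbit structure of x ↦ 202x mod 343: 10 orbits of sizes [98, 98, 98, 14, 14, 14, 2, 2, 2, 1].
With 10 cycles on 343 points, sign = (−1)^{343−10} = -1.
Zolotarev: (202|343) = -1, matching the cycle-count sign.

-1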